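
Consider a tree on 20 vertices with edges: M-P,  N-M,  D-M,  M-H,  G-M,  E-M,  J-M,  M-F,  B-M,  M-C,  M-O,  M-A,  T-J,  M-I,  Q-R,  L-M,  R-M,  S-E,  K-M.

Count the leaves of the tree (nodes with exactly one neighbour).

Degree-1 nodes: A, B, C, D, F, G, H, I, K, L, N, O, P, Q, S, T — 16 of them.

16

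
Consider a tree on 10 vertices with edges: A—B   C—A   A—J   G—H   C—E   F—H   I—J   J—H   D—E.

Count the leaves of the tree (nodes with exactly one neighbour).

The leaves are B, D, F, G, I.
That is 5 leaves.

5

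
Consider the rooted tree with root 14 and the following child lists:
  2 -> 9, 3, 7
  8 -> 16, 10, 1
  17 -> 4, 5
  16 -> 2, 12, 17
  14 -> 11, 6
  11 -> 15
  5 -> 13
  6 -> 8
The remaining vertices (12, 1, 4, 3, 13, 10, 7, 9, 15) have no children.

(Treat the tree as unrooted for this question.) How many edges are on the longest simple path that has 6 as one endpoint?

5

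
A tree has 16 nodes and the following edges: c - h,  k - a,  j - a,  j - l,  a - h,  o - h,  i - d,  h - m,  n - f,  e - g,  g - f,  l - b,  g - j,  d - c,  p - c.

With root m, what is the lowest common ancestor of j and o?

h

Ancestors of j (toward the root): j, a, h, m.
Ancestors of o: o, h, m.
The deepest node appearing in both lists is h.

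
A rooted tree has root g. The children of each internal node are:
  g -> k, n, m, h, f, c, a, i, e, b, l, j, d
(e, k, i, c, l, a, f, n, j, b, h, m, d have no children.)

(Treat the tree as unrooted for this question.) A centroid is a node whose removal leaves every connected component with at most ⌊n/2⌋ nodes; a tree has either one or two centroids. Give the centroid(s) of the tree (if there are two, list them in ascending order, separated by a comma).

Delete g: the remaining components have sizes 1, 1, 1, 1, 1, 1, 1, 1, 1, 1, 1, 1, 1. Max 1 ≤ 7, so g is a centroid.
Every other node leaves some component of size > 7, so the centroid is unique.

g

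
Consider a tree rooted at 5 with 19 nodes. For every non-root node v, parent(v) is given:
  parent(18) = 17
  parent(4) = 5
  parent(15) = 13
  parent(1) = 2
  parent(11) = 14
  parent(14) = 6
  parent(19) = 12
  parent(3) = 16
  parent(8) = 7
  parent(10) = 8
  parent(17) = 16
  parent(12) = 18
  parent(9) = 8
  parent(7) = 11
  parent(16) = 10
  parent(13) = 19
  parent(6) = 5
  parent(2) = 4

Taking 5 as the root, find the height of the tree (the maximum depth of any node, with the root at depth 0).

13

The longest root-to-leaf path is 5 – 6 – 14 – 11 – 7 – 8 – 10 – 16 – 17 – 18 – 12 – 19 – 13 – 15 (13 edges).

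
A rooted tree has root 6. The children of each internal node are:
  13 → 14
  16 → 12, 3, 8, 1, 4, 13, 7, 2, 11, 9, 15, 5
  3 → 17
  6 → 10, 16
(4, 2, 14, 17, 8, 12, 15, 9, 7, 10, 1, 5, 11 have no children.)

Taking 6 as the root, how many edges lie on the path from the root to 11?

2

6 – 16 – 11 — 2 edges.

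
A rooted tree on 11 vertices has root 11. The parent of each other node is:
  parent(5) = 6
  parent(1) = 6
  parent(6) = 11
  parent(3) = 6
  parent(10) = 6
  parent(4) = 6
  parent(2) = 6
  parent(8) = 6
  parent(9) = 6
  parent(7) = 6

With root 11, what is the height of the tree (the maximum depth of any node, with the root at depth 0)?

A deepest node is 9, reached by 11 → 6 → 9.
That path has 2 edges, so the height is 2.

2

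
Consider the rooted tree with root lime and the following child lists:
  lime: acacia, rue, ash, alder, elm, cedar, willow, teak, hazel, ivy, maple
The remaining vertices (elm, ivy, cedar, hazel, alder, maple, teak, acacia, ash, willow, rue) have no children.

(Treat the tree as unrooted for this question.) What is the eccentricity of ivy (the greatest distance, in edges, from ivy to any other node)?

2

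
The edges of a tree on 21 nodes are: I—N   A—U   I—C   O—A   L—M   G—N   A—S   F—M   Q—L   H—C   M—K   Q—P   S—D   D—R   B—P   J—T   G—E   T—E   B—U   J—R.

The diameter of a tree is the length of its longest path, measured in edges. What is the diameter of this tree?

18

BFS from H reaches K last, at distance 18; BFS from K confirms no node is farther.
Path: H – C – I – N – G – E – T – J – R – D – S – A – U – B – P – Q – L – M – K.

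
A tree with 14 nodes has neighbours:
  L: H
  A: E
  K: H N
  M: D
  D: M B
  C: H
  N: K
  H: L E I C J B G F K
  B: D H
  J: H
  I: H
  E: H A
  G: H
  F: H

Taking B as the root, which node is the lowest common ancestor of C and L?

H

Path C→root: C H B; path L→root: L H B.
First common node: H.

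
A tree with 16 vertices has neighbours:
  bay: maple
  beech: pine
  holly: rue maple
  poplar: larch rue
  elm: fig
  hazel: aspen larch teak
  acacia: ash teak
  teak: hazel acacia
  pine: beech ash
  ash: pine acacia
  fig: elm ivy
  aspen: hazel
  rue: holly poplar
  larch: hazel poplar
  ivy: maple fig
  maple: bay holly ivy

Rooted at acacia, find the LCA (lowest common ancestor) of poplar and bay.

poplar

Path poplar→root: poplar larch hazel teak acacia; path bay→root: bay maple holly rue poplar larch hazel teak acacia.
First common node: poplar.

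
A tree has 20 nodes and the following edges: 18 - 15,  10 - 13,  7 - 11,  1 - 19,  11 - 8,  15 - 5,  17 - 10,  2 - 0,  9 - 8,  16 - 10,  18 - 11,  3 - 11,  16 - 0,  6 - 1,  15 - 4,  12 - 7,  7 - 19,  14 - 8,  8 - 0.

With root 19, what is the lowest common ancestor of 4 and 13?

11

4's ancestor chain is 4, 15, 18, 11, 7, 19 and 13's is 13, 10, 16, 0, 8, 11, 7, 19; they first meet at 11.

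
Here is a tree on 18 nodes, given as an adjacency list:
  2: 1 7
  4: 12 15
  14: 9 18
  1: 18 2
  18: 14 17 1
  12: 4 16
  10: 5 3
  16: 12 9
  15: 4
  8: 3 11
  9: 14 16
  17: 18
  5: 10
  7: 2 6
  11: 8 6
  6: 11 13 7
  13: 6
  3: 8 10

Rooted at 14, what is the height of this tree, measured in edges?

The longest root-to-leaf path is 14 → 18 → 1 → 2 → 7 → 6 → 11 → 8 → 3 → 10 → 5 (10 edges).

10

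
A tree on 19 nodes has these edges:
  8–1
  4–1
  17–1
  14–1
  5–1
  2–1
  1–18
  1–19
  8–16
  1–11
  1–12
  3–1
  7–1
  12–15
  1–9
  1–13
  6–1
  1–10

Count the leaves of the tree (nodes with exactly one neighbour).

16

The leaves are 2, 3, 4, 5, 6, 7, 9, 10, 11, 13, 14, 15, 16, 17, 18, 19.
That is 16 leaves.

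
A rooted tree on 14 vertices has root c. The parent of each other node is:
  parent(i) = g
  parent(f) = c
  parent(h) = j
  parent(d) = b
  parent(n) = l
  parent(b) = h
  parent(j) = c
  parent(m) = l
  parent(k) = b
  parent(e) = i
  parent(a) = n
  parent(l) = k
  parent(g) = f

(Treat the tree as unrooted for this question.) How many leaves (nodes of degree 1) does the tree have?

4

Degree-1 nodes: a, d, e, m — 4 of them.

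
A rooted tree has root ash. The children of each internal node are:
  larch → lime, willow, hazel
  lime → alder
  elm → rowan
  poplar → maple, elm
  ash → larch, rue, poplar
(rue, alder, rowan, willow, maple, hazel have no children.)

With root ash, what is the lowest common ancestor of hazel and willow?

larch

Ancestors of hazel (toward the root): hazel, larch, ash.
Ancestors of willow: willow, larch, ash.
The deepest node appearing in both lists is larch.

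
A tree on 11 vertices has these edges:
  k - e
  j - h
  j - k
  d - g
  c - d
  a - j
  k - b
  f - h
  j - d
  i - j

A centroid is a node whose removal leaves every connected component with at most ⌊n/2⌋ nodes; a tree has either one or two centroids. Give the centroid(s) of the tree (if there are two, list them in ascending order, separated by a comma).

Delete j: the remaining components have sizes 3, 3, 2, 1, 1. Max 3 ≤ 5, so j is a centroid.
No neighbour of j does as well, so j is the unique centroid.

j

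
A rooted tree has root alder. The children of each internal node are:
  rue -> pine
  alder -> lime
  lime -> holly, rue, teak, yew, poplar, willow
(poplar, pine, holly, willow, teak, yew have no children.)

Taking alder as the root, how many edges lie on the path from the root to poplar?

2

alder–lime–poplar — 2 edges.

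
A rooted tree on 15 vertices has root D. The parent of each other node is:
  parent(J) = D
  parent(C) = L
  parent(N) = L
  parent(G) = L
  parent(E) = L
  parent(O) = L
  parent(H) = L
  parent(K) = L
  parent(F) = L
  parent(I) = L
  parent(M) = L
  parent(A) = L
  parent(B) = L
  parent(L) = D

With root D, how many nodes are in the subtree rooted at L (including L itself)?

13

The subtree rooted at L contains: L, E, A, N, C, F, G, I, B, M, O, H, K — 13 nodes.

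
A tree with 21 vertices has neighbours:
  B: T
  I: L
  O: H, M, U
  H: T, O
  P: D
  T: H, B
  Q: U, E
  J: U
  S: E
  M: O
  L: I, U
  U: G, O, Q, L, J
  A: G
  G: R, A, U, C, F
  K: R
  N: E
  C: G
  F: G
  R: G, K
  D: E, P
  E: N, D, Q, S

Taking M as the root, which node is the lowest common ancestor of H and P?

Path H→root: H O M; path P→root: P D E Q U O M.
First common node: O.

O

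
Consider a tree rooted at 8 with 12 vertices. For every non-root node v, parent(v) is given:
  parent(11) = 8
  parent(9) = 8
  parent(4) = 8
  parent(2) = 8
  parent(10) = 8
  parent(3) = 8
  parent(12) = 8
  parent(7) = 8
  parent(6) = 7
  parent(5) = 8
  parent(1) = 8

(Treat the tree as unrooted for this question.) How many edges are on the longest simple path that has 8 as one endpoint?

2

Distances from 8 peak at 2, attained at 6.
8-7-6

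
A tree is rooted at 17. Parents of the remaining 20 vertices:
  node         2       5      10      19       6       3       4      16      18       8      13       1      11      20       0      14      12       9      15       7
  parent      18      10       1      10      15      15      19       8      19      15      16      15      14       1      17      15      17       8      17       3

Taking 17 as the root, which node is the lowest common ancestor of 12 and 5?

Ancestors of 12 (toward the root): 12, 17.
Ancestors of 5: 5, 10, 1, 15, 17.
The deepest node appearing in both lists is 17.

17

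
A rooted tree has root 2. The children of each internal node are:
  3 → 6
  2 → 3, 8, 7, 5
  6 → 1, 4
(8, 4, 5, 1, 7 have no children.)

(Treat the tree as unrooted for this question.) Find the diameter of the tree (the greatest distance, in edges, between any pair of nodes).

A longest path is 7 - 2 - 3 - 6 - 1, with 4 edges.

4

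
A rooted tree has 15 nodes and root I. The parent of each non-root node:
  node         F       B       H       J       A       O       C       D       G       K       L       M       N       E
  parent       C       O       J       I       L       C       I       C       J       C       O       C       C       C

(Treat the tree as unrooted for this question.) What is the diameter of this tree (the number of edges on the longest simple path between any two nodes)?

6

A longest path is G-J-I-C-O-L-A, with 6 edges.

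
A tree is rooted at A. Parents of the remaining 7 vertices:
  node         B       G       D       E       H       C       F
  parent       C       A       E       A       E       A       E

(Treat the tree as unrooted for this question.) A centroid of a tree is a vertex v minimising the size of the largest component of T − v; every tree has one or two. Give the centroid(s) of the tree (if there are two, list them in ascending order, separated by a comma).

Delete E: the remaining components have sizes 4, 1, 1, 1. Max 4 ≤ 4, so E is a centroid.
A is adjacent to E and is also a centroid (the largest component after removing it is likewise 4).

A, E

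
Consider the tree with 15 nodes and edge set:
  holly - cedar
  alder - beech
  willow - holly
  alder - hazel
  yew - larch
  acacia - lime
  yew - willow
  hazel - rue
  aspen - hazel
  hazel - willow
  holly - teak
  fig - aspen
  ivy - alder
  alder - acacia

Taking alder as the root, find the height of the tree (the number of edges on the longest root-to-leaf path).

4

teak sits deepest: alder – hazel – willow – holly – teak — 4 edges from the root.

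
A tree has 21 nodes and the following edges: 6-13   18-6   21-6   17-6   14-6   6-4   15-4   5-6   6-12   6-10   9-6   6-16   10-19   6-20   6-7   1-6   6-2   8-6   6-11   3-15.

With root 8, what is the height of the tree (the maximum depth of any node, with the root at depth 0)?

A deepest node is 3, reached by 8 → 6 → 4 → 15 → 3.
That path has 4 edges, so the height is 4.

4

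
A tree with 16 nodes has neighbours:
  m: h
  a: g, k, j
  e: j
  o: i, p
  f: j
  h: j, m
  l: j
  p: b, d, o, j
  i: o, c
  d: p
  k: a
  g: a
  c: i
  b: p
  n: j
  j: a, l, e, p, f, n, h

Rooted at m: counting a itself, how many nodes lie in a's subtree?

3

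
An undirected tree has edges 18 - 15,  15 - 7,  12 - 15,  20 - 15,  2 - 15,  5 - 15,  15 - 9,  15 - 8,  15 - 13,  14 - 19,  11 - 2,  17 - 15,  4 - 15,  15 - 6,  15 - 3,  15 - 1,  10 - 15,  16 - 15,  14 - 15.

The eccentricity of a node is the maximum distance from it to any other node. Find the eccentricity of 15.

The node farthest from 15 is 11 (19 also at distance 2), via 15-2-11 — 2 edges.

2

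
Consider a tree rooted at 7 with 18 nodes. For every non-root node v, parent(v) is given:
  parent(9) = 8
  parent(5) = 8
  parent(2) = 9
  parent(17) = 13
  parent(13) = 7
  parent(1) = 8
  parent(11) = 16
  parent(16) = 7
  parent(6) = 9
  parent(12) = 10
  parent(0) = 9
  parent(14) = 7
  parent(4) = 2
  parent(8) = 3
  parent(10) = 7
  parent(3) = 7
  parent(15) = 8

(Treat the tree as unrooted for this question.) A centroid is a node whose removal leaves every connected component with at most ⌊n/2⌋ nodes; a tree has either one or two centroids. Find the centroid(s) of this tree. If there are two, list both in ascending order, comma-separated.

Removing 3 splits the tree into components of sizes 9, 8; the largest is 9 ≤ ⌊18/2⌋ = 9.
Its neighbour 8 also leaves a largest component of size 9, so both are centroids.

3, 8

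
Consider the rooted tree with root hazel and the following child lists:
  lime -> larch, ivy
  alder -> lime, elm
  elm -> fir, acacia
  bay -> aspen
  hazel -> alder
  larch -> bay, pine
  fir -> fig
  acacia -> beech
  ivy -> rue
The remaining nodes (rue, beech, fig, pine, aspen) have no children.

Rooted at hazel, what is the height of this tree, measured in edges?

aspen sits deepest: hazel → alder → lime → larch → bay → aspen — 5 edges from the root.

5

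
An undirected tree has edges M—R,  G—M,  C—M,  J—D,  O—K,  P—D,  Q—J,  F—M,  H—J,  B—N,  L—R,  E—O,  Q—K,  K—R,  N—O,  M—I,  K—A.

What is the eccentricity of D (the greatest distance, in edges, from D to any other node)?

6

The node farthest from D is G (I, C, F, B also at distance 6), via D – J – Q – K – R – M – G — 6 edges.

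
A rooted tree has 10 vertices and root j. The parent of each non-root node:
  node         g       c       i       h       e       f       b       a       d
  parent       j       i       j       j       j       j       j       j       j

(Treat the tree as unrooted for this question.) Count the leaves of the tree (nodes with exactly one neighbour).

8

The leaves are a, b, c, d, e, f, g, h.
That is 8 leaves.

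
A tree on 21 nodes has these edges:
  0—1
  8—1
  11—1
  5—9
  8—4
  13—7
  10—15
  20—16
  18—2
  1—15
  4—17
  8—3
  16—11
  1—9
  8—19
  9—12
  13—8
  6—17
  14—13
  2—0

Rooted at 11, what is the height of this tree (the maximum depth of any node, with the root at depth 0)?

6 sits deepest: 11 → 1 → 8 → 4 → 17 → 6 — 5 edges from the root.

5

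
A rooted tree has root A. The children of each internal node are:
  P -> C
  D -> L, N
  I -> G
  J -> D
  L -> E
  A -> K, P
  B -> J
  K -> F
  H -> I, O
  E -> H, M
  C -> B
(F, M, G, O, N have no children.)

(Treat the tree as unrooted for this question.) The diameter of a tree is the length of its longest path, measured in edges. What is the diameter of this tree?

A longest path is F – K – A – P – C – B – J – D – L – E – H – I – G, with 12 edges.

12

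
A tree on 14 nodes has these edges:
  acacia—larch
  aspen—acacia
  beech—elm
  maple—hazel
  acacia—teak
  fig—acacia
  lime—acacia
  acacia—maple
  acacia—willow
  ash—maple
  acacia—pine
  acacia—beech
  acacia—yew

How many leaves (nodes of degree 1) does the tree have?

Degree-1 nodes: ash, aspen, elm, fig, hazel, larch, lime, pine, teak, willow, yew — 11 of them.

11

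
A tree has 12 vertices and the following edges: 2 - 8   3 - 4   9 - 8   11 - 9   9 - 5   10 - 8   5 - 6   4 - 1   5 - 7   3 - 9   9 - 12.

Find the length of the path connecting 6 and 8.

3

The path is 6–5–9–8, which has 3 edges.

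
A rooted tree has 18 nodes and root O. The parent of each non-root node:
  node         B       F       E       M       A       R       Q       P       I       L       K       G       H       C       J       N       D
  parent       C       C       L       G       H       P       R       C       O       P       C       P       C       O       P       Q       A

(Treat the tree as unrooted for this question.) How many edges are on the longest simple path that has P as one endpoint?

4

The node farthest from P is D, via P–C–H–A–D — 4 edges.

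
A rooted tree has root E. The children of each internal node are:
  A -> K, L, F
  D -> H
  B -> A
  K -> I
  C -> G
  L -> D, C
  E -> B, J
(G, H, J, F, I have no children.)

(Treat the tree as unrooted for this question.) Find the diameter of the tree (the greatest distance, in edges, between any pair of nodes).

6

Starting from H, a farthest node is J at distance 6.
One longest path: H–D–L–A–B–E–J.
So the diameter is 6.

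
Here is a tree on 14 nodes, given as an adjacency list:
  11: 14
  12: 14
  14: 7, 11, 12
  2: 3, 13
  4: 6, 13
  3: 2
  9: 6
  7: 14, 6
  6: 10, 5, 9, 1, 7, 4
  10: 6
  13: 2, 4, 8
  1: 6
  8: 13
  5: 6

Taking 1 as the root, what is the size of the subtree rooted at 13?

Descendants of 13 (including itself): 13, 2, 8, 3. That's 4.

4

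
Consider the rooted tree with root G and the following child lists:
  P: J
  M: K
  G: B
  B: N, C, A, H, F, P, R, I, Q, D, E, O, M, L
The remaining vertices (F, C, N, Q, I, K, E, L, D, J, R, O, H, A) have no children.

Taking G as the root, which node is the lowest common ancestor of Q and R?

B

Q's ancestor chain is Q, B, G and R's is R, B, G; they first meet at B.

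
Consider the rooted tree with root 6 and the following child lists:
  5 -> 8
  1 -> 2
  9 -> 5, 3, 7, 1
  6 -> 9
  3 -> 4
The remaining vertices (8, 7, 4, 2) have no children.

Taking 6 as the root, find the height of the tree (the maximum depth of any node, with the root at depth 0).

3

2 sits deepest: 6-9-1-2 — 3 edges from the root.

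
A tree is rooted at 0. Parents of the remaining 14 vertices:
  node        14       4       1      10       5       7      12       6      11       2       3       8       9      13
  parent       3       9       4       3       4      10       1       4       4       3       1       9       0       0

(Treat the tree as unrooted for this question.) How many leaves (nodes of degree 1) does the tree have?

Exactly 9 nodes have a single neighbour: 2, 5, 6, 7, 8, 11, 12, 13, 14.

9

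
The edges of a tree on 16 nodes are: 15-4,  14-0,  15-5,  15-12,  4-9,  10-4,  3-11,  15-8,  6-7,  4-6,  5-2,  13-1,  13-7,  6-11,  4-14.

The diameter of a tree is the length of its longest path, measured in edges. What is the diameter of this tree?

7

A longest path is 1 – 13 – 7 – 6 – 4 – 15 – 5 – 2, with 7 edges.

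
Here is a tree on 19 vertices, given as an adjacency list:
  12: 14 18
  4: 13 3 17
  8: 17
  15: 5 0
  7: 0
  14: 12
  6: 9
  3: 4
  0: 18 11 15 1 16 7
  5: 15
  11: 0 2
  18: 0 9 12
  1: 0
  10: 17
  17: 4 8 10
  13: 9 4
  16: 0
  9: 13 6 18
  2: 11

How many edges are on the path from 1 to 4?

5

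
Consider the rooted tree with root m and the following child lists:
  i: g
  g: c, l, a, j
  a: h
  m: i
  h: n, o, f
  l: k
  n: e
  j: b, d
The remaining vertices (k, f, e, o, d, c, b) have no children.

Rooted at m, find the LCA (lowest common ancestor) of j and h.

j's ancestor chain is j, g, i, m and h's is h, a, g, i, m; they first meet at g.

g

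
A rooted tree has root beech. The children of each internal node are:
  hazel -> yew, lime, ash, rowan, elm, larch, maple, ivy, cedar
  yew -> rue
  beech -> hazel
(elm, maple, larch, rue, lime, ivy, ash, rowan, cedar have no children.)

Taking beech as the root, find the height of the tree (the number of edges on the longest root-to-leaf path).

3

The longest root-to-leaf path is beech–hazel–yew–rue (3 edges).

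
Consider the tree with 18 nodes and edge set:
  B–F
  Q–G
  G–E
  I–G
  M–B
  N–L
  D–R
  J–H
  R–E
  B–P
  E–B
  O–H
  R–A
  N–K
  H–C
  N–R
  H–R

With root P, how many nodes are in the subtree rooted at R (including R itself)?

10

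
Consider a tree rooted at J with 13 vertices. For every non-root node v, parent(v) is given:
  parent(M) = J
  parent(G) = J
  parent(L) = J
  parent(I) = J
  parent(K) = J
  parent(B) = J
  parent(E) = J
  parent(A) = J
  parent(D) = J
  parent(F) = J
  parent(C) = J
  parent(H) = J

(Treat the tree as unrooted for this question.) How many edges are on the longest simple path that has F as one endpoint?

2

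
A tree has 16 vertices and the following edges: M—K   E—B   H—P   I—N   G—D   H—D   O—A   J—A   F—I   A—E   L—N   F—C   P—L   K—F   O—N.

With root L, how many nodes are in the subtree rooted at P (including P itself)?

P's subtree: {P, H, D, G}, size 4.

4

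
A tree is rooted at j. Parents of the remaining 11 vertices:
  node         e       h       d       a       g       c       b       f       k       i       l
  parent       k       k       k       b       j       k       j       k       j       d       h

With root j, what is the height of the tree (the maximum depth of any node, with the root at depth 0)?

3

A deepest node is i, reached by j–k–d–i.
That path has 3 edges, so the height is 3.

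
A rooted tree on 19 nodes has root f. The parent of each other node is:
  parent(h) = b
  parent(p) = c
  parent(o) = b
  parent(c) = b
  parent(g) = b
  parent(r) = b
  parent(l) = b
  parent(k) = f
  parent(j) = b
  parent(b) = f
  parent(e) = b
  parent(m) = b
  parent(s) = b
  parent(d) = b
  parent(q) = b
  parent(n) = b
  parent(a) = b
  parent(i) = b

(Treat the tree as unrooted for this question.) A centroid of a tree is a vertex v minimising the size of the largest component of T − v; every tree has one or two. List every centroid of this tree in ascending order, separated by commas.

If b is removed the pieces have sizes 2, 2, 1, 1, 1, 1, 1, 1, 1, 1, 1, 1, 1, 1, 1, 1, all ≤ ⌊19/2⌋ = 9.
Every other node leaves some component of size > 9, so the centroid is unique.

b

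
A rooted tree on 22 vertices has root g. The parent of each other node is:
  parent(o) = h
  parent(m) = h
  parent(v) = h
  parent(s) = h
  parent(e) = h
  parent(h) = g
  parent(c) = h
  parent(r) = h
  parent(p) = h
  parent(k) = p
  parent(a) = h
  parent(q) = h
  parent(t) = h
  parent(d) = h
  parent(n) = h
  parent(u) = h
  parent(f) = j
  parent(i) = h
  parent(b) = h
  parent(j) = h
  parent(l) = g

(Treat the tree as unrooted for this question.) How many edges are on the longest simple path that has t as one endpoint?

3

A farthest node from t is k (f, l also at distance 3).
The path t – h – p – k has 3 edges.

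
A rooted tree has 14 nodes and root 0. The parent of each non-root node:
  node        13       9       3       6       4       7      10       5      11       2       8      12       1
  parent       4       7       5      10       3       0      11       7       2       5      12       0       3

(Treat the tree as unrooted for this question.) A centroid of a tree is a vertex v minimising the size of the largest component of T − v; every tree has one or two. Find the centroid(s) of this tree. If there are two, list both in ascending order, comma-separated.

5

If 5 is removed the pieces have sizes 5, 4, 4, all ≤ ⌊14/2⌋ = 7.
No neighbour of 5 does as well, so 5 is the unique centroid.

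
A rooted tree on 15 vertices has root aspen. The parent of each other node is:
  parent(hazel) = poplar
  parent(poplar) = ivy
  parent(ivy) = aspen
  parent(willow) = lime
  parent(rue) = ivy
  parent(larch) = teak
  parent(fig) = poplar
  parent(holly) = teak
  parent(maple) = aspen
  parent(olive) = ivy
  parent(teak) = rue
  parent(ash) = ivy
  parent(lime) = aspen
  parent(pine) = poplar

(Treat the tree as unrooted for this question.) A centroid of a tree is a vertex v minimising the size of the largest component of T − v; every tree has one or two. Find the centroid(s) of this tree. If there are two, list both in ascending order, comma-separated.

ivy

Delete ivy: the remaining components have sizes 4, 4, 4, 1, 1. Max 4 ≤ 7, so ivy is a centroid.
No neighbour of ivy does as well, so ivy is the unique centroid.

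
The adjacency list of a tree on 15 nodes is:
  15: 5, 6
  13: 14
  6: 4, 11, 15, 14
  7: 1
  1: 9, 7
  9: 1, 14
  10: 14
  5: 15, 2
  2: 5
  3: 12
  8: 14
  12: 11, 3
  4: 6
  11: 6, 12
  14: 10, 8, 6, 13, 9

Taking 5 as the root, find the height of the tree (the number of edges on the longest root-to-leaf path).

6

The longest root-to-leaf path is 5 – 15 – 6 – 14 – 9 – 1 – 7 (6 edges).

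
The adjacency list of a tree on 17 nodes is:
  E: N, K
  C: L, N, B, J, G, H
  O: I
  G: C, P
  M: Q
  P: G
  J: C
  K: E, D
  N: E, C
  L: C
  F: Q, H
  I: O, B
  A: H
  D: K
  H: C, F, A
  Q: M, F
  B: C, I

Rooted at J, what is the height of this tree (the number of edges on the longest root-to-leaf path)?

A deepest node is D, reached by J-C-N-E-K-D.
That path has 5 edges, so the height is 5.

5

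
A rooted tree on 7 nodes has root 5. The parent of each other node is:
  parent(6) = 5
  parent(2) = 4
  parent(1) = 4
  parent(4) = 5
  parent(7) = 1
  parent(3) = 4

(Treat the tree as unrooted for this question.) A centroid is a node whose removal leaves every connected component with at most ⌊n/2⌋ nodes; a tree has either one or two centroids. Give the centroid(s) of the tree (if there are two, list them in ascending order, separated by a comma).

4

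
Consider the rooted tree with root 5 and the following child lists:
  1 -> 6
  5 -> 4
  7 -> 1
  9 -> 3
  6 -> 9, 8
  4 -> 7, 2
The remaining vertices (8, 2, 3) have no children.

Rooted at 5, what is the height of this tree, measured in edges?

6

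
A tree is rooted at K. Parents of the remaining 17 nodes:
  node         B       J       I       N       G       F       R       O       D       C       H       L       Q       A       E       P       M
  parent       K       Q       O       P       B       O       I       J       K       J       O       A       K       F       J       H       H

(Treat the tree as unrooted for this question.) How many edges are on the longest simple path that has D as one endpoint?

7

Distances from D peak at 7, attained at N (L also at distance 7).
D-K-Q-J-O-H-P-N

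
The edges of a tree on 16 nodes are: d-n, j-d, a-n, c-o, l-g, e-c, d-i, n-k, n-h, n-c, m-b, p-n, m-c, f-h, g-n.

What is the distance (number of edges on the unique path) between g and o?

3

Walking from g: g – n – c – o. Length 3.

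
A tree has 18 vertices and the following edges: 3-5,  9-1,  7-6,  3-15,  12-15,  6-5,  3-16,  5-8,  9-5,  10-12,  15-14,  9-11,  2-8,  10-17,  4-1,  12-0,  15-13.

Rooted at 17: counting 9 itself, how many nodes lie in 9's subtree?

Descendants of 9 (including itself): 9, 1, 11, 4. That's 4.

4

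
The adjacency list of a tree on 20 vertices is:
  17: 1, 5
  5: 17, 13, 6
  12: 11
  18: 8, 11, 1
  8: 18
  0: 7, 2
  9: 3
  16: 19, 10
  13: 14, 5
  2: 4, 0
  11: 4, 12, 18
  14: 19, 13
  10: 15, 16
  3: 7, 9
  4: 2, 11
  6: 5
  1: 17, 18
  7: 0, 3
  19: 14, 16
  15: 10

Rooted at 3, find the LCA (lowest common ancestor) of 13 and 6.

Path 13→root: 13 5 17 1 18 11 4 2 0 7 3; path 6→root: 6 5 17 1 18 11 4 2 0 7 3.
First common node: 5.

5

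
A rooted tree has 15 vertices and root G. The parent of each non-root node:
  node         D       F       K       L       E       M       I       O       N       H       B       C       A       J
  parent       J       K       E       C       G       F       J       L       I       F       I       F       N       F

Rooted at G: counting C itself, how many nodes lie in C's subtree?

3

C's subtree: {C, L, O}, size 3.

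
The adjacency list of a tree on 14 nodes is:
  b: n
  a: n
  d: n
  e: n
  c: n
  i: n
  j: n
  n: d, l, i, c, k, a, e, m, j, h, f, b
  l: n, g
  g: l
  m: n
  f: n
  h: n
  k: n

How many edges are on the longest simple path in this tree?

Starting from g, a farthest node is k at distance 3.
One longest path: g – l – n – k.
So the diameter is 3.

3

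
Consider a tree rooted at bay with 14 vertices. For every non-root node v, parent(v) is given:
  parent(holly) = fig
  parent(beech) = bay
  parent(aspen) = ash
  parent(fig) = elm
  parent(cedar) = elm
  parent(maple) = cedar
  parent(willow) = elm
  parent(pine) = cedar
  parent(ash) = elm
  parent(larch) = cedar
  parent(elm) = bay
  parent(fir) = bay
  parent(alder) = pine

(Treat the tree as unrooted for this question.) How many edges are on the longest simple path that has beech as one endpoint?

5

The node farthest from beech is alder, via beech-bay-elm-cedar-pine-alder — 5 edges.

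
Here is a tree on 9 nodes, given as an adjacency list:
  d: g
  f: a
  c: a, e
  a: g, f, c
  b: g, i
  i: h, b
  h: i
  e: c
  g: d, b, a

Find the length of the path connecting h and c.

5

Walking from h: h - i - b - g - a - c. Length 5.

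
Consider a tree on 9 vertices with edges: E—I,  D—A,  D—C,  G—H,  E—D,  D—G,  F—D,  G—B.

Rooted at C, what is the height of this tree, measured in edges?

H sits deepest: C-D-G-H — 3 edges from the root.

3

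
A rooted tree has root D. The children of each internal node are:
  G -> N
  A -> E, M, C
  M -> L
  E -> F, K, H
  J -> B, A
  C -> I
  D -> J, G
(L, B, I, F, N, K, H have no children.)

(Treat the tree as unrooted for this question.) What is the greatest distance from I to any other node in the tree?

6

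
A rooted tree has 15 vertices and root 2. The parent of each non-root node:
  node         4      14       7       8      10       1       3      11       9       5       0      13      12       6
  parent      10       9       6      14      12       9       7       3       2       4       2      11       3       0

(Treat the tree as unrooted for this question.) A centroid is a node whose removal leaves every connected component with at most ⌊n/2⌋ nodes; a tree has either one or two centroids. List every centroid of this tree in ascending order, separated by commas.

Delete 7: the remaining components have sizes 7, 7. Max 7 ≤ 7, so 7 is a centroid.
Every other node leaves some component of size > 7, so the centroid is unique.

7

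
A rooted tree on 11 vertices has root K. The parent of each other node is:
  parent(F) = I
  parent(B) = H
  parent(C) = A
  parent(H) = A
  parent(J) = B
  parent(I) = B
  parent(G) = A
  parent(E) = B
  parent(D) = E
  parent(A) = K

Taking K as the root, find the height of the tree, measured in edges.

5

F sits deepest: K-A-H-B-I-F — 5 edges from the root.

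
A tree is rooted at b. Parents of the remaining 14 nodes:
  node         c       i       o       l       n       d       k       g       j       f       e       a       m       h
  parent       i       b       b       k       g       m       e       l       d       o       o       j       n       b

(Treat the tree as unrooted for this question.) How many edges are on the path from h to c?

Walking from h: h - b - i - c. Length 3.

3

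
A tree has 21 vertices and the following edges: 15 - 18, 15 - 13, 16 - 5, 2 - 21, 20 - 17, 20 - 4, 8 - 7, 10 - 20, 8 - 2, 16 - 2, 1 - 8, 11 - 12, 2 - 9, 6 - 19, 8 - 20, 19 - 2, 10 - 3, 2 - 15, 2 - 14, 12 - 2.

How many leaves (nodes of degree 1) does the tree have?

13

Exactly 13 nodes have a single neighbour: 1, 3, 4, 5, 6, 7, 9, 11, 13, 14, 17, 18, 21.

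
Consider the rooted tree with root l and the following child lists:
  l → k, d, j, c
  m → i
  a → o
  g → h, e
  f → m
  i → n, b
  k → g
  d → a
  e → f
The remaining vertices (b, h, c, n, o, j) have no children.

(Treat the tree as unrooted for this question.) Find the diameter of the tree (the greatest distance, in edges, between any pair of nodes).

A longest path is b-i-m-f-e-g-k-l-d-a-o, with 10 edges.

10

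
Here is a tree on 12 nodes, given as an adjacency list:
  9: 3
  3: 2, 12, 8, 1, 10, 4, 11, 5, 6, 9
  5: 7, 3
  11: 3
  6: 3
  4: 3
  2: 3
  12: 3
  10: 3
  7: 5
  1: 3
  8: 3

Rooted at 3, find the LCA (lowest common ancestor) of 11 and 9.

3

11's ancestor chain is 11, 3 and 9's is 9, 3; they first meet at 3.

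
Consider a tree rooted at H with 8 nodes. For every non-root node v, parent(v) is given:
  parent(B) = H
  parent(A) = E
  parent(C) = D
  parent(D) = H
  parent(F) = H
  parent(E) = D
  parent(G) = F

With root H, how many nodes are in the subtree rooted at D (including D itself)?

4

The subtree rooted at D contains: D, E, C, A — 4 nodes.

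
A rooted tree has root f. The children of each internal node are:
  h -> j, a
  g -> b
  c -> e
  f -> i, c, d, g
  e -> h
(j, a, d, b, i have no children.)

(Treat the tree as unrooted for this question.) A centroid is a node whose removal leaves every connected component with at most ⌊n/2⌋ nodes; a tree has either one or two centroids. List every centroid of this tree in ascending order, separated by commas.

Delete c: the remaining components have sizes 5, 4. Max 5 ≤ 5, so c is a centroid.
Its neighbour f also leaves a largest component of size 5, so both are centroids.

c, f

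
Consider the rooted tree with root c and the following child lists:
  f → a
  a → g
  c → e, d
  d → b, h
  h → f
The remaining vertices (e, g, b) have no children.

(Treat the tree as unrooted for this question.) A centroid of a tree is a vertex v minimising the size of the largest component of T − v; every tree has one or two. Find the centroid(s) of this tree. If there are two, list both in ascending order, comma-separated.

d, h

Removing d splits the tree into components of sizes 4, 2, 1; the largest is 4 ≤ ⌊8/2⌋ = 4.
Its neighbour h also leaves a largest component of size 4, so both are centroids.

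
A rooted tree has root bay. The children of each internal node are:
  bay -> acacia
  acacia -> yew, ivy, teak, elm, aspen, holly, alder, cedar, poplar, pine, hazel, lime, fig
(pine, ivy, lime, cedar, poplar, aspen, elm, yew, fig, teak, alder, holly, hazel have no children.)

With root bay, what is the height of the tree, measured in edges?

2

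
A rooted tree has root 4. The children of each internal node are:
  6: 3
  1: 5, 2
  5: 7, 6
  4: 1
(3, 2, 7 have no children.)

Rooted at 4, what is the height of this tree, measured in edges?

The longest root-to-leaf path is 4 – 1 – 5 – 6 – 3 (4 edges).

4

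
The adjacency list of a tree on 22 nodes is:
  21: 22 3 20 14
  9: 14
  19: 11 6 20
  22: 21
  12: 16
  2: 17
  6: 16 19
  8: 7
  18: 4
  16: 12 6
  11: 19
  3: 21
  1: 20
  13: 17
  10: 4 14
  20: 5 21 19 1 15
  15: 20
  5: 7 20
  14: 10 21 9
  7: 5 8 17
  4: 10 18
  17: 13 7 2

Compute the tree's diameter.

BFS from 13 reaches 18 last, at distance 9; BFS from 18 confirms no node is farther.
Path: 13-17-7-5-20-21-14-10-4-18.

9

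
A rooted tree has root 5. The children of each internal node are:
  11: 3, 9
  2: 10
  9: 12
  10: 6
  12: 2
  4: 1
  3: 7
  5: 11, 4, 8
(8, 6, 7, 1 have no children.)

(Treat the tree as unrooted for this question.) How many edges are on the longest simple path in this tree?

Starting from 6, a farthest node is 1 at distance 8.
One longest path: 6–10–2–12–9–11–5–4–1.
So the diameter is 8.

8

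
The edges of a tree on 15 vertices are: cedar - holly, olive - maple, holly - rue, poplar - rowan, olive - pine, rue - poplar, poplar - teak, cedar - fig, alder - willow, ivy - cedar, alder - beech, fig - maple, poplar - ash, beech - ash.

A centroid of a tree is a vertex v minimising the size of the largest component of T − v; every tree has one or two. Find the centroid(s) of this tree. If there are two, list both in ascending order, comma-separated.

rue

Delete rue: the remaining components have sizes 7, 7. Max 7 ≤ 7, so rue is a centroid.
Every other node leaves some component of size > 7, so the centroid is unique.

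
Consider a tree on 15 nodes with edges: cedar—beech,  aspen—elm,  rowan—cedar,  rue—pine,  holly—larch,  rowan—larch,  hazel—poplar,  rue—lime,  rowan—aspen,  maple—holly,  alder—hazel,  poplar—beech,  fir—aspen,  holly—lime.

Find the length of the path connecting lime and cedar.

4

lime – holly – larch – rowan – cedar: 4 edges.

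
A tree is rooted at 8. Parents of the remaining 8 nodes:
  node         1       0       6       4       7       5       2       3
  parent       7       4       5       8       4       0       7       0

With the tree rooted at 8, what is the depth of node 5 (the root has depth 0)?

3

8–4–0–5 — 3 edges.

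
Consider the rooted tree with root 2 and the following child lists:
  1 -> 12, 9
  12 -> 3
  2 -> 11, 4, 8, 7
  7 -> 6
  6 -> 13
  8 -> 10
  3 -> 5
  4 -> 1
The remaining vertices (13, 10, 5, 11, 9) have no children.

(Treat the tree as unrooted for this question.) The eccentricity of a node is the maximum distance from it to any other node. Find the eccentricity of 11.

A farthest node from 11 is 5.
The path 11–2–4–1–12–3–5 has 6 edges.

6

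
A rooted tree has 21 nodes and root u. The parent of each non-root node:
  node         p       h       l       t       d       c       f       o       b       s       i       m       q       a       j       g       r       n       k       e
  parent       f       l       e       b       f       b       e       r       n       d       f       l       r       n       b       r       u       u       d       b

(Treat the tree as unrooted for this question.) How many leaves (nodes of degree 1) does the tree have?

The leaves are a, c, g, h, i, j, k, m, o, p, q, s, t.
That is 13 leaves.

13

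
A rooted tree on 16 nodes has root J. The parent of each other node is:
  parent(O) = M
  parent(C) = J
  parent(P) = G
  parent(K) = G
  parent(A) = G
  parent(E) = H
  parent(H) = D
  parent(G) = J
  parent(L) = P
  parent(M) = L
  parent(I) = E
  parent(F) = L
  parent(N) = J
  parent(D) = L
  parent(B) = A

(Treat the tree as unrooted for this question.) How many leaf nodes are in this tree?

7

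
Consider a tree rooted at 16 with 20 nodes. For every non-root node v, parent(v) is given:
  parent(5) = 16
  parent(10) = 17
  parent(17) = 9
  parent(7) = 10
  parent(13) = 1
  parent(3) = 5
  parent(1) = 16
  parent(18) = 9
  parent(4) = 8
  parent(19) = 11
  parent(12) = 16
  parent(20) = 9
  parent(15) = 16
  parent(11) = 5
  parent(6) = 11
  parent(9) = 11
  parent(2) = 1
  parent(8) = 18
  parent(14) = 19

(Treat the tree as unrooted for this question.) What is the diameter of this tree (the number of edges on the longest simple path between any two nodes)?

8

A longest path is 7–10–17–9–11–5–16–1–13, with 8 edges.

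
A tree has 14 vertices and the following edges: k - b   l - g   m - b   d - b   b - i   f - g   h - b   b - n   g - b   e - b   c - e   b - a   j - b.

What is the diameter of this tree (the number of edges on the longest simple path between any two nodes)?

4

BFS from c reaches l last, at distance 4; BFS from l confirms no node is farther.
Path: c-e-b-g-l.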